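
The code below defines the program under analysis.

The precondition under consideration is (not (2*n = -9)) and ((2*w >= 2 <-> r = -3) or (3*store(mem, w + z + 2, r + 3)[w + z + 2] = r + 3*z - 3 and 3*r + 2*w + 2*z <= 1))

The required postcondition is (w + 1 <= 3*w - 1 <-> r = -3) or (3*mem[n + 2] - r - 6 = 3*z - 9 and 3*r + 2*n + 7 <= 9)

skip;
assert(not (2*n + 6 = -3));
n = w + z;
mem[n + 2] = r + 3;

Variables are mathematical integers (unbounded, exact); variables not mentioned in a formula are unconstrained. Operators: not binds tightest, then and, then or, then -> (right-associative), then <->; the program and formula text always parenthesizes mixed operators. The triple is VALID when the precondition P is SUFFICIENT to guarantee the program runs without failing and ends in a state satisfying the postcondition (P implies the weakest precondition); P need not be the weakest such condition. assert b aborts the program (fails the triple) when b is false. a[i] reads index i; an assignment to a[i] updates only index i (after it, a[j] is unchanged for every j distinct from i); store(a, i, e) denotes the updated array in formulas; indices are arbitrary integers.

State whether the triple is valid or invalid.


Working backward. After the program, the postcondition (w + 1 <= 3*w - 1 <-> r = -3) or (3*mem[n + 2] - r - 6 = 3*z - 9 and 3*r + 2*n + 7 <= 9) must hold; in canonical form it is (2*w >= 2 <-> r = -3) or (3*mem[n + 2] = r + 3*z - 3 and 2*n + 3*r <= 2).
Before mem[n + 2] := r + 3: (2*w >= 2 <-> r = -3) or (3*store(mem, n + 2, r + 3)[n + 2] = r + 3*z - 3 and 2*n + 3*r <= 2)
Before n := w + z: (2*w >= 2 <-> r = -3) or (3*store(mem, w + z + 2, r + 3)[w + z + 2] = r + 3*z - 3 and 3*r + 2*w + 2*z <= 2)
Before assert not (2*n + 6 = -3): (not (2*n = -9)) and ((2*w >= 2 <-> r = -3) or (3*store(mem, w + z + 2, r + 3)[w + z + 2] = r + 3*z - 3 and 3*r + 2*w + 2*z <= 2))
Before skip: (not (2*n = -9)) and ((2*w >= 2 <-> r = -3) or (3*store(mem, w + z + 2, r + 3)[w + z + 2] = r + 3*z - 3 and 3*r + 2*w + 2*z <= 2))
The weakest precondition is (not (2*n = -9)) and ((2*w >= 2 <-> r = -3) or (3*store(mem, w + z + 2, r + 3)[w + z + 2] = r + 3*z - 3 and 3*r + 2*w + 2*z <= 2)).
Check whether (not (2*n = -9)) and ((2*w >= 2 <-> r = -3) or (3*store(mem, w + z + 2, r + 3)[w + z + 2] = r + 3*z - 3 and 3*r + 2*w + 2*z <= 1)) implies it.
Every state satisfying the precondition satisfies the weakest precondition: the implication holds.
Answer: valid


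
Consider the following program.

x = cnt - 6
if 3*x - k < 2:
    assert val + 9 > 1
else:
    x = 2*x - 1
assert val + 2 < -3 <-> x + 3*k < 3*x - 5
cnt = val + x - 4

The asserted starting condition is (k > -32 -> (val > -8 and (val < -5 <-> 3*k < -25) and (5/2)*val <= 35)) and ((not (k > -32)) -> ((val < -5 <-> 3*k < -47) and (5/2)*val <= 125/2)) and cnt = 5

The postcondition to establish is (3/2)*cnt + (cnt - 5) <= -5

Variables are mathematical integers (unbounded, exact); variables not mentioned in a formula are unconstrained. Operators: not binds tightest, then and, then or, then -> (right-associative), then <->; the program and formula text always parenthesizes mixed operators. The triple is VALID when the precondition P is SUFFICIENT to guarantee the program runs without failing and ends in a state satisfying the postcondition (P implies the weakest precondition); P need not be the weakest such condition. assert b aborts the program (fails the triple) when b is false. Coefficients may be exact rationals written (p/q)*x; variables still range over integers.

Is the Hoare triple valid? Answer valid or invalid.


Working backward. After the program, the postcondition (3/2)*cnt + (cnt - 5) <= -5 must hold; in canonical form it is (5/2)*cnt <= 0.
Before cnt := val + x - 4: (5/2)*val + (5/2)*x <= 10
Before assert val + 2 < -3 <-> x + 3*k < 3*x - 5: (val < -5 <-> 3*k < 2*x - 5) and (5/2)*val + (5/2)*x <= 10
Then branch requires val > -8 and (val < -5 <-> 3*k < 2*x - 5) and (5/2)*val + (5/2)*x <= 10; else branch requires (val < -5 <-> 3*k < 4*x - 7) and (5/2)*val + 5*x <= 25/2.
Before the if: (3*x < k + 2 -> (val > -8 and (val < -5 <-> 3*k < 2*x - 5) and (5/2)*val + (5/2)*x <= 10)) and ((not (3*x < k + 2)) -> ((val < -5 <-> 3*k < 4*x - 7) and (5/2)*val + 5*x <= 25/2))
Before x := cnt - 6: (3*cnt < k + 20 -> (val > -8 and (val < -5 <-> 3*k < 2*cnt - 17) and (5/2)*cnt + (5/2)*val <= 25)) and ((not (3*cnt < k + 20)) -> ((val < -5 <-> 3*k < 4*cnt - 31) and 5*cnt + (5/2)*val <= 85/2))
The weakest precondition is (3*cnt < k + 20 -> (val > -8 and (val < -5 <-> 3*k < 2*cnt - 17) and (5/2)*cnt + (5/2)*val <= 25)) and ((not (3*cnt < k + 20)) -> ((val < -5 <-> 3*k < 4*cnt - 31) and 5*cnt + (5/2)*val <= 85/2)).
Check whether (k > -32 -> (val > -8 and (val < -5 <-> 3*k < -25) and (5/2)*val <= 35)) and ((not (k > -32)) -> ((val < -5 <-> 3*k < -47) and (5/2)*val <= 125/2)) and cnt = 5 implies it.
Countermodel: at the initial state cnt = 5, k = -3, val = 8, the precondition holds but the weakest precondition fails.
Answer: invalid


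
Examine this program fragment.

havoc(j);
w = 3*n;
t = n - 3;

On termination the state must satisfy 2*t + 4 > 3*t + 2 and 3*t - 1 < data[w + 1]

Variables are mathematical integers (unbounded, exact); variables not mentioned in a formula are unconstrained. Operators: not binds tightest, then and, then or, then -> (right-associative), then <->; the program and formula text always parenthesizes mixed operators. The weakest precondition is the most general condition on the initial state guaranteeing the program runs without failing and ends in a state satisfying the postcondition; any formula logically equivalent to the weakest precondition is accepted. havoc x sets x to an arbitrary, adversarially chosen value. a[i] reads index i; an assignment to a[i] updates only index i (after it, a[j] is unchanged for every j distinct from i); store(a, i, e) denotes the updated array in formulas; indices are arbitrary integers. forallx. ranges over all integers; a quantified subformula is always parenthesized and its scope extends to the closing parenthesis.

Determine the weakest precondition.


Working backward. After the program, the postcondition 2*t + 4 > 3*t + 2 and 3*t - 1 < data[w + 1] must hold; in canonical form it is t < 2 and 3*t < data[w + 1] + 1.
Before t := n - 3: n < 5 and 3*n < data[w + 1] + 10
Before w := 3*n: n < 5 and 3*n < data[3*n + 1] + 10
Before havoc j: n < 5 and 3*n < data[3*n + 1] + 10
Answer: WP = n < 5 and 3*n < data[3*n + 1] + 10


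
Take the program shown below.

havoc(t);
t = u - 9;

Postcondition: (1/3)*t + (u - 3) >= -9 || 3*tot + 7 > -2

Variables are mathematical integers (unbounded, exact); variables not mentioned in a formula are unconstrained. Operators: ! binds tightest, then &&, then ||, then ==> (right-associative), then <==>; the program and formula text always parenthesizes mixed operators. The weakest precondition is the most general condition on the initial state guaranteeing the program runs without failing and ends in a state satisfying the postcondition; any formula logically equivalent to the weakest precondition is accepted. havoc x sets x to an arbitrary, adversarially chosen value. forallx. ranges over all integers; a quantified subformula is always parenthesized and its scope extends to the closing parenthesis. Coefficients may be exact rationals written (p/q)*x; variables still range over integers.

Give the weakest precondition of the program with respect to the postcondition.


Working backward. After the program, the postcondition (1/3)*t + (u - 3) >= -9 || 3*tot + 7 > -2 must hold; in canonical form it is (1/3)*t + u >= -6 || 3*tot > -9.
Before t := u - 9: (4/3)*u >= -3 || 3*tot > -9
Before havoc t: (4/3)*u >= -3 || 3*tot > -9
Answer: WP = (4/3)*u >= -3 || 3*tot > -9


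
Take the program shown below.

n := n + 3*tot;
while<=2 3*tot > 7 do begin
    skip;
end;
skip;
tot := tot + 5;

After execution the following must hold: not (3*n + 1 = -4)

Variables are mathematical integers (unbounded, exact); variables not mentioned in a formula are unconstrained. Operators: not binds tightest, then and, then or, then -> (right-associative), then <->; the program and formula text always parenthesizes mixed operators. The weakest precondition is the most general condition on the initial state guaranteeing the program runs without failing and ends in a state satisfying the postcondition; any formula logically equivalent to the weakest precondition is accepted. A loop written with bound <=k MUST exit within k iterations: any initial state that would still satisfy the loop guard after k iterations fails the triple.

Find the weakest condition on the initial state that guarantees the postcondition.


Working backward. After the program, the postcondition not (3*n + 1 = -4) must hold; in canonical form it is not (3*n = -5).
Before tot := tot + 5: not (3*n = -5)
Before skip: not (3*n = -5)
Before the loop (bound <=2), unroll the exhaustion recursion (WP_0 = exit-now case; WP_j = one more guarded iteration, up to j = 2):
  WP_0: (not (3*tot > 7)) and (not (3*n = -5))
  WP_1: (3*tot > 7 -> ((not (3*tot > 7)) and (not (3*n = -5)))) and ((not (3*tot > 7)) -> (not (3*n = -5)))
  WP_2: (3*tot > 7 -> ((3*tot > 7 -> ((not (3*tot > 7)) and (not (3*n = -5)))) and ((not (3*tot > 7)) -> (not (3*n = -5))))) and ((not (3*tot > 7)) -> (not (3*n = -5)))
So before the loop: (3*tot > 7 -> ((3*tot > 7 -> ((not (3*tot > 7)) and (not (3*n = -5)))) and ((not (3*tot > 7)) -> (not (3*n = -5))))) and ((not (3*tot > 7)) -> (not (3*n = -5)))
Before n := n + 3*tot: (3*tot > 7 -> ((3*tot > 7 -> ((not (3*tot > 7)) and (not (3*n + 9*tot = -5)))) and ((not (3*tot > 7)) -> (not (3*n + 9*tot = -5))))) and ((not (3*tot > 7)) -> (not (3*n + 9*tot = -5)))
Answer: WP = (3*tot > 7 -> ((3*tot > 7 -> ((not (3*tot > 7)) and (not (3*n + 9*tot = -5)))) and ((not (3*tot > 7)) -> (not (3*n + 9*tot = -5))))) and ((not (3*tot > 7)) -> (not (3*n + 9*tot = -5)))


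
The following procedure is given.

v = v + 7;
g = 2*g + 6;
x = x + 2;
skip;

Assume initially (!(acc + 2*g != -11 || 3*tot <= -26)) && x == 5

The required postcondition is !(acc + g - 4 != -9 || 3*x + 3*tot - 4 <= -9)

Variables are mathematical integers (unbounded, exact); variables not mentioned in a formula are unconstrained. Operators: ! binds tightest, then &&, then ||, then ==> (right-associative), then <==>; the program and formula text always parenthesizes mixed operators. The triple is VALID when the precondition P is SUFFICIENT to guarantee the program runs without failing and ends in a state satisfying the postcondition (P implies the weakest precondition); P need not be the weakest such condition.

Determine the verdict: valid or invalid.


Working backward. After the program, the postcondition !(acc + g - 4 != -9 || 3*x + 3*tot - 4 <= -9) must hold; in canonical form it is !(acc + g != -5 || 3*tot + 3*x <= -5).
Before skip: !(acc + g != -5 || 3*tot + 3*x <= -5)
Before x := x + 2: !(acc + g != -5 || 3*tot + 3*x <= -11)
Before g := 2*g + 6: !(acc + 2*g != -11 || 3*tot + 3*x <= -11)
Before v := v + 7: !(acc + 2*g != -11 || 3*tot + 3*x <= -11)
The weakest precondition is !(acc + 2*g != -11 || 3*tot + 3*x <= -11).
Check whether (!(acc + 2*g != -11 || 3*tot <= -26)) && x == 5 implies it.
Every state satisfying the precondition satisfies the weakest precondition: the implication holds.
Answer: valid


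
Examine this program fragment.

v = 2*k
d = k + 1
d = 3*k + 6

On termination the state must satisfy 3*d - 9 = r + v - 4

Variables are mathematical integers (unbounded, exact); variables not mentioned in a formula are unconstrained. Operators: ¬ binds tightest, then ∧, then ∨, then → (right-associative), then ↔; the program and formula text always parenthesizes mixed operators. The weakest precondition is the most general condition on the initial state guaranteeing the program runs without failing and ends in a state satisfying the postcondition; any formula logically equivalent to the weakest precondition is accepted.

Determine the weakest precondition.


Working backward. After the program, the postcondition 3*d - 9 = r + v - 4 must hold; in canonical form it is 3*d = r + v + 5.
Before d := 3*k + 6: 9*k = r + v - 13
Before d := k + 1: 9*k = r + v - 13
Before v := 2*k: 7*k = r - 13
Answer: WP = 7*k = r - 13


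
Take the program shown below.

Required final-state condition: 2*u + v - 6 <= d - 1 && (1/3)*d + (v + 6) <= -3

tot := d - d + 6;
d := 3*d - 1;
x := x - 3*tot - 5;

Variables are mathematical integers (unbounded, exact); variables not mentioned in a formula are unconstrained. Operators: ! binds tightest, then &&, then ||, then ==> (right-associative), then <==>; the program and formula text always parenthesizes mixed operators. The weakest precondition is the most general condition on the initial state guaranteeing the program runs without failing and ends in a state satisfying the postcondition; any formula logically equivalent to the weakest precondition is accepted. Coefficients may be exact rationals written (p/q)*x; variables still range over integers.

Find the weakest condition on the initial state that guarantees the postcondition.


Working backward. After the program, the postcondition 2*u + v - 6 <= d - 1 && (1/3)*d + (v + 6) <= -3 must hold; in canonical form it is 2*u + v <= d + 5 && (1/3)*d + v <= -9.
Before x := x - 3*tot - 5: 2*u + v <= d + 5 && (1/3)*d + v <= -9
Before d := 3*d - 1: 2*u + v <= 3*d + 4 && d + v <= -26/3
Before tot := d - d + 6: 2*u + v <= 3*d + 4 && d + v <= -26/3
Answer: WP = 2*u + v <= 3*d + 4 && d + v <= -26/3


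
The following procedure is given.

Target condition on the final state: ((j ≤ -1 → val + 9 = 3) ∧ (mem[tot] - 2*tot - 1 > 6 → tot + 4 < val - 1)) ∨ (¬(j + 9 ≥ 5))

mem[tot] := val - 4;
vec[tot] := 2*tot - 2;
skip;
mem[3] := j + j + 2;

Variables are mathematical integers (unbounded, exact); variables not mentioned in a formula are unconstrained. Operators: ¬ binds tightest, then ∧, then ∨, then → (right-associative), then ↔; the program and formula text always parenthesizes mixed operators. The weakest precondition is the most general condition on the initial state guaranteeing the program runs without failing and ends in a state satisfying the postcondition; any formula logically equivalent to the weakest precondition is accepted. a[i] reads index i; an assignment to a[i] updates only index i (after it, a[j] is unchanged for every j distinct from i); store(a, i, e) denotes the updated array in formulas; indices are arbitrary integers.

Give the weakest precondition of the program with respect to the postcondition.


Working backward. After the program, the postcondition ((j ≤ -1 → val + 9 = 3) ∧ (mem[tot] - 2*tot - 1 > 6 → tot + 4 < val - 1)) ∨ (¬(j + 9 ≥ 5)) must hold; in canonical form it is ((j ≤ -1 → val = -6) ∧ (mem[tot] > 2*tot + 7 → tot < val - 5)) ∨ (¬(j ≥ -4)).
Before mem[3] := j + j + 2: ((j ≤ -1 → val = -6) ∧ (store(mem, 3, 2*j + 2)[tot] > 2*tot + 7 → tot < val - 5)) ∨ (¬(j ≥ -4))
Before skip: ((j ≤ -1 → val = -6) ∧ (store(mem, 3, 2*j + 2)[tot] > 2*tot + 7 → tot < val - 5)) ∨ (¬(j ≥ -4))
Before vec[tot] := 2*tot - 2: ((j ≤ -1 → val = -6) ∧ (store(mem, 3, 2*j + 2)[tot] > 2*tot + 7 → tot < val - 5)) ∨ (¬(j ≥ -4))
Before mem[tot] := val - 4: ((j ≤ -1 → val = -6) ∧ (store(store(mem, tot, val - 4), 3, 2*j + 2)[tot] > 2*tot + 7 → tot < val - 5)) ∨ (¬(j ≥ -4))
Answer: WP = ((j ≤ -1 → val = -6) ∧ (store(store(mem, tot, val - 4), 3, 2*j + 2)[tot] > 2*tot + 7 → tot < val - 5)) ∨ (¬(j ≥ -4))


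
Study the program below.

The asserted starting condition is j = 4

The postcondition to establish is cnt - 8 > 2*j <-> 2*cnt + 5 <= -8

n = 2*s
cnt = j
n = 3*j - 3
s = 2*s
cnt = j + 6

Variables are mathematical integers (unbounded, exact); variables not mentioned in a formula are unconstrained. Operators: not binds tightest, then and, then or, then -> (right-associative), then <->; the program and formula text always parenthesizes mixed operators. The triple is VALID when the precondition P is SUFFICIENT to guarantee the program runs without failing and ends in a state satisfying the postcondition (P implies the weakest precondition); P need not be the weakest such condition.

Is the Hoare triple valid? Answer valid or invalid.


Working backward. After the program, the postcondition cnt - 8 > 2*j <-> 2*cnt + 5 <= -8 must hold; in canonical form it is cnt > 2*j + 8 <-> 2*cnt <= -13.
Before cnt := j + 6: j < -2 <-> 2*j <= -25
Before s := 2*s: j < -2 <-> 2*j <= -25
Before n := 3*j - 3: j < -2 <-> 2*j <= -25
Before cnt := j: j < -2 <-> 2*j <= -25
Before n := 2*s: j < -2 <-> 2*j <= -25
The weakest precondition is j < -2 <-> 2*j <= -25.
Check whether j = 4 implies it.
Every state satisfying the precondition satisfies the weakest precondition: the implication holds.
Answer: valid


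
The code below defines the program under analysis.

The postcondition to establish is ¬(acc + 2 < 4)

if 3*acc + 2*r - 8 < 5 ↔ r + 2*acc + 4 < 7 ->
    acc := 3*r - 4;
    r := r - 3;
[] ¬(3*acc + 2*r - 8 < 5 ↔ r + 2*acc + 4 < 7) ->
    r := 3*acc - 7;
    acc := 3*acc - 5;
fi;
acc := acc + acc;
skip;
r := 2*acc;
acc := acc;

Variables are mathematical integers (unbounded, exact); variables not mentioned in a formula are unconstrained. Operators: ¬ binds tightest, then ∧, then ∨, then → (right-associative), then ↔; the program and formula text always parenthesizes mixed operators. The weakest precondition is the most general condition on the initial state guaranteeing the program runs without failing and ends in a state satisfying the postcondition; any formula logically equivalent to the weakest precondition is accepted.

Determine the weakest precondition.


Working backward. After the program, the postcondition ¬(acc + 2 < 4) must hold; in canonical form it is ¬(acc < 2).
Before acc := acc: ¬(acc < 2)
Before r := 2*acc: ¬(acc < 2)
Before skip: ¬(acc < 2)
Before acc := acc + acc: ¬(2*acc < 2)
Then branch requires ¬(6*r < 10); else branch requires ¬(6*acc < 12).
Before the if: ((3*acc + 2*r < 13 ↔ 2*acc + r < 3) → (¬(6*r < 10))) ∧ ((¬(3*acc + 2*r < 13 ↔ 2*acc + r < 3)) → (¬(6*acc < 12)))
Answer: WP = ((3*acc + 2*r < 13 ↔ 2*acc + r < 3) → (¬(6*r < 10))) ∧ ((¬(3*acc + 2*r < 13 ↔ 2*acc + r < 3)) → (¬(6*acc < 12)))


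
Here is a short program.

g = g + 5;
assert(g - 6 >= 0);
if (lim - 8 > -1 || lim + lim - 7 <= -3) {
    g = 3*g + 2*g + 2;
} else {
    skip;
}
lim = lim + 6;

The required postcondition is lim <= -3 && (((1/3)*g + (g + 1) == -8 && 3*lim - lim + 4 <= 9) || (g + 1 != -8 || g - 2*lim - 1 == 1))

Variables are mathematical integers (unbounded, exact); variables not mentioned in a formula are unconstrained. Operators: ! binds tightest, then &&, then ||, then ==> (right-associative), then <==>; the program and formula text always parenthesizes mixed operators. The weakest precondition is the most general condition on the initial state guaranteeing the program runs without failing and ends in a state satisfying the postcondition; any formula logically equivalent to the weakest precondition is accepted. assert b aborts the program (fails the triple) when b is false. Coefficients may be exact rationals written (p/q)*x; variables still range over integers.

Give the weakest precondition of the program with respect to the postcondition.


Working backward. After the program, the postcondition lim <= -3 && (((1/3)*g + (g + 1) == -8 && 3*lim - lim + 4 <= 9) || (g + 1 != -8 || g - 2*lim - 1 == 1)) must hold; in canonical form it is lim <= -3 && (((4/3)*g == -9 && 2*lim <= 5) || g != -9 || g == 2*lim + 2).
Before lim := lim + 6: lim <= -9 && (((4/3)*g == -9 && 2*lim <= -7) || g != -9 || g == 2*lim + 14)
Then branch requires lim <= -9 && (((20/3)*g == -35/3 && 2*lim <= -7) || 5*g != -11 || 5*g == 2*lim + 12); else branch requires lim <= -9 && (((4/3)*g == -9 && 2*lim <= -7) || g != -9 || g == 2*lim + 14).
Before the if: ((lim > 7 || 2*lim <= 4) ==> (lim <= -9 && (((20/3)*g == -35/3 && 2*lim <= -7) || 5*g != -11 || 5*g == 2*lim + 12))) && ((!(lim > 7 || 2*lim <= 4)) ==> (lim <= -9 && (((4/3)*g == -9 && 2*lim <= -7) || g != -9 || g == 2*lim + 14)))
Before assert g - 6 >= 0: g >= 6 && ((lim > 7 || 2*lim <= 4) ==> (lim <= -9 && (((20/3)*g == -35/3 && 2*lim <= -7) || 5*g != -11 || 5*g == 2*lim + 12))) && ((!(lim > 7 || 2*lim <= 4)) ==> (lim <= -9 && (((4/3)*g == -9 && 2*lim <= -7) || g != -9 || g == 2*lim + 14)))
Before g := g + 5: g >= 1 && ((lim > 7 || 2*lim <= 4) ==> (lim <= -9 && (((20/3)*g == -45 && 2*lim <= -7) || 5*g != -36 || 5*g == 2*lim - 13))) && ((!(lim > 7 || 2*lim <= 4)) ==> (lim <= -9 && (((4/3)*g == -47/3 && 2*lim <= -7) || g != -14 || g == 2*lim + 9)))
Answer: WP = g >= 1 && ((lim > 7 || 2*lim <= 4) ==> (lim <= -9 && (((20/3)*g == -45 && 2*lim <= -7) || 5*g != -36 || 5*g == 2*lim - 13))) && ((!(lim > 7 || 2*lim <= 4)) ==> (lim <= -9 && (((4/3)*g == -47/3 && 2*lim <= -7) || g != -14 || g == 2*lim + 9)))


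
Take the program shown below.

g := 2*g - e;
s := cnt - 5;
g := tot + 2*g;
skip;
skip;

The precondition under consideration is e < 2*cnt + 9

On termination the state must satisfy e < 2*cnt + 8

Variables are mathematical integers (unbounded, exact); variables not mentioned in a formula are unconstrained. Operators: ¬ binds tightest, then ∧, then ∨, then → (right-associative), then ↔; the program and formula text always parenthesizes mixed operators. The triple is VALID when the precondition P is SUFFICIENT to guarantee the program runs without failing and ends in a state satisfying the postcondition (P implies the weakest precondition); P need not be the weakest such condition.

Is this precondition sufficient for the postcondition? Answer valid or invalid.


Working backward. After the program, e < 2*cnt + 8 must hold.
Before skip: e < 2*cnt + 8
Before skip: e < 2*cnt + 8
Before g := tot + 2*g: e < 2*cnt + 8
Before s := cnt - 5: e < 2*cnt + 8
Before g := 2*g - e: e < 2*cnt + 8
The weakest precondition is e < 2*cnt + 8.
Check whether e < 2*cnt + 9 implies it.
Countermodel: at the initial state cnt = 0, e = 8, the precondition holds but the weakest precondition fails.
Answer: invalid


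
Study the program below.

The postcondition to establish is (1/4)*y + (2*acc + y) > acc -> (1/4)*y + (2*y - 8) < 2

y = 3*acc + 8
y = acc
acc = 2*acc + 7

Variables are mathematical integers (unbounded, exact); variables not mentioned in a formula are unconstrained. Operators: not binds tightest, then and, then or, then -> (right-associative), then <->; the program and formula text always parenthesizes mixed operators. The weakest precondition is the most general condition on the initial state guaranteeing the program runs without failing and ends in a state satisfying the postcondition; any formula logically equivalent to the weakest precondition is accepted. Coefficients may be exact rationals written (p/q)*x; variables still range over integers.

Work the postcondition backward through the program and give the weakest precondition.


Working backward. After the program, the postcondition (1/4)*y + (2*acc + y) > acc -> (1/4)*y + (2*y - 8) < 2 must hold; in canonical form it is acc + (5/4)*y > 0 -> (9/4)*y < 10.
Before acc := 2*acc + 7: 2*acc + (5/4)*y > -7 -> (9/4)*y < 10
Before y := acc: (13/4)*acc > -7 -> (9/4)*acc < 10
Before y := 3*acc + 8: (13/4)*acc > -7 -> (9/4)*acc < 10
Answer: WP = (13/4)*acc > -7 -> (9/4)*acc < 10


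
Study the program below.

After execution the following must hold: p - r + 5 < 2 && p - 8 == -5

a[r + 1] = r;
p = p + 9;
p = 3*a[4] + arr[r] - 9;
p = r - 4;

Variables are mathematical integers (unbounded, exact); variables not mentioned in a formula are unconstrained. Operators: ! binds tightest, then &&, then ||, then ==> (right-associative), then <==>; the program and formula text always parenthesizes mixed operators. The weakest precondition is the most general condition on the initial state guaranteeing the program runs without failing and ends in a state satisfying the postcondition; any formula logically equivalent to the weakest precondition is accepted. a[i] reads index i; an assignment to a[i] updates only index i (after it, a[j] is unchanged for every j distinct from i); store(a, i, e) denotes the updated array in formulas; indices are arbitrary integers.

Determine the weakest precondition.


Working backward. After the program, the postcondition p - r + 5 < 2 && p - 8 == -5 must hold; in canonical form it is p < r - 3 && p == 3.
Before p := r - 4: r == 7
Before p := 3*a[4] + arr[r] - 9: r == 7
Before p := p + 9: r == 7
Before a[r + 1] := r: r == 7
Answer: WP = r == 7


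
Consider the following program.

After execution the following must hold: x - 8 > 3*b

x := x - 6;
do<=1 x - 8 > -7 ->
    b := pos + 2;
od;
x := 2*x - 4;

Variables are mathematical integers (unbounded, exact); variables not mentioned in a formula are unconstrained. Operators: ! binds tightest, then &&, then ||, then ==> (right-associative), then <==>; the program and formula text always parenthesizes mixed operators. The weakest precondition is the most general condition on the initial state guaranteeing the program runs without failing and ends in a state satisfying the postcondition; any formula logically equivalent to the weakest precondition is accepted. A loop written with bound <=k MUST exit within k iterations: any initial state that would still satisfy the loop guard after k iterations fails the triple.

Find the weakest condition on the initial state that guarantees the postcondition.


Working backward. After the program, the postcondition x - 8 > 3*b must hold; in canonical form it is x > 3*b + 8.
Before x := 2*x - 4: 2*x > 3*b + 12
Before the loop (bound <=1), unroll the exhaustion recursion (WP_0 = exit-now case; WP_j = one more guarded iteration, up to j = 1):
  WP_0: (!(x > 1)) && 2*x > 3*b + 12
  WP_1: (x > 1 ==> ((!(x > 1)) && 2*x > 3*pos + 18)) && ((!(x > 1)) ==> 2*x > 3*b + 12)
So before the loop: (x > 1 ==> ((!(x > 1)) && 2*x > 3*pos + 18)) && ((!(x > 1)) ==> 2*x > 3*b + 12)
Before x := x - 6: (x > 7 ==> ((!(x > 7)) && 2*x > 3*pos + 30)) && ((!(x > 7)) ==> 2*x > 3*b + 24)
Answer: WP = (x > 7 ==> ((!(x > 7)) && 2*x > 3*pos + 30)) && ((!(x > 7)) ==> 2*x > 3*b + 24)


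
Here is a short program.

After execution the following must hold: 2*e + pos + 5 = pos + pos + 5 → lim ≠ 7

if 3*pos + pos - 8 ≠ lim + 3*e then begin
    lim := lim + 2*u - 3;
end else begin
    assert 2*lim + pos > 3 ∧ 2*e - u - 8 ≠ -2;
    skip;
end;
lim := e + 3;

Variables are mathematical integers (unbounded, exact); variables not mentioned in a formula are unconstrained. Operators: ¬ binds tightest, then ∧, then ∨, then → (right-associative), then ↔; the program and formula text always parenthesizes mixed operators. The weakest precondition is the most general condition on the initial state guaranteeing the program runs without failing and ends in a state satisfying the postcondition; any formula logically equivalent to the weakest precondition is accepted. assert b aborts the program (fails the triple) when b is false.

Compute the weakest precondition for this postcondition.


Working backward. After the program, the postcondition 2*e + pos + 5 = pos + pos + 5 → lim ≠ 7 must hold; in canonical form it is 2*e = pos → lim ≠ 7.
Before lim := e + 3: 2*e = pos → e ≠ 4
Then branch requires 2*e = pos → e ≠ 4; else branch requires 2*lim + pos > 3 ∧ 2*e ≠ u + 6 ∧ (2*e = pos → e ≠ 4).
Before the if: (4*pos ≠ 3*e + lim + 8 → (2*e = pos → e ≠ 4)) ∧ ((¬(4*pos ≠ 3*e + lim + 8)) → (2*lim + pos > 3 ∧ 2*e ≠ u + 6 ∧ (2*e = pos → e ≠ 4)))
Answer: WP = (4*pos ≠ 3*e + lim + 8 → (2*e = pos → e ≠ 4)) ∧ ((¬(4*pos ≠ 3*e + lim + 8)) → (2*lim + pos > 3 ∧ 2*e ≠ u + 6 ∧ (2*e = pos → e ≠ 4)))


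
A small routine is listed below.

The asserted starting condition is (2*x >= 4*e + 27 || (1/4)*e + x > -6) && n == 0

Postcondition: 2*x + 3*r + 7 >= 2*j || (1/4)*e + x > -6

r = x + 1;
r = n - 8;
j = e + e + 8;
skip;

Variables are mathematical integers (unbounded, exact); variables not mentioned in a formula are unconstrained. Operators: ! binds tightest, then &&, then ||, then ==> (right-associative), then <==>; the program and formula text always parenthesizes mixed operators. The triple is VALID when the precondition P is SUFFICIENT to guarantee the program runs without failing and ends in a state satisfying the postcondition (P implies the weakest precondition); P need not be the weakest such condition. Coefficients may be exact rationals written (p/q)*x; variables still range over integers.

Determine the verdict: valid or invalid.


Working backward. After the program, the postcondition 2*x + 3*r + 7 >= 2*j || (1/4)*e + x > -6 must hold; in canonical form it is 3*r + 2*x >= 2*j - 7 || (1/4)*e + x > -6.
Before skip: 3*r + 2*x >= 2*j - 7 || (1/4)*e + x > -6
Before j := e + e + 8: 3*r + 2*x >= 4*e + 9 || (1/4)*e + x > -6
Before r := n - 8: 3*n + 2*x >= 4*e + 33 || (1/4)*e + x > -6
Before r := x + 1: 3*n + 2*x >= 4*e + 33 || (1/4)*e + x > -6
The weakest precondition is 3*n + 2*x >= 4*e + 33 || (1/4)*e + x > -6.
Check whether (2*x >= 4*e + 27 || (1/4)*e + x > -6) && n == 0 implies it.
Countermodel: at the initial state e = -10, n = 0, x = -4, the precondition holds but the weakest precondition fails.
Answer: invalid


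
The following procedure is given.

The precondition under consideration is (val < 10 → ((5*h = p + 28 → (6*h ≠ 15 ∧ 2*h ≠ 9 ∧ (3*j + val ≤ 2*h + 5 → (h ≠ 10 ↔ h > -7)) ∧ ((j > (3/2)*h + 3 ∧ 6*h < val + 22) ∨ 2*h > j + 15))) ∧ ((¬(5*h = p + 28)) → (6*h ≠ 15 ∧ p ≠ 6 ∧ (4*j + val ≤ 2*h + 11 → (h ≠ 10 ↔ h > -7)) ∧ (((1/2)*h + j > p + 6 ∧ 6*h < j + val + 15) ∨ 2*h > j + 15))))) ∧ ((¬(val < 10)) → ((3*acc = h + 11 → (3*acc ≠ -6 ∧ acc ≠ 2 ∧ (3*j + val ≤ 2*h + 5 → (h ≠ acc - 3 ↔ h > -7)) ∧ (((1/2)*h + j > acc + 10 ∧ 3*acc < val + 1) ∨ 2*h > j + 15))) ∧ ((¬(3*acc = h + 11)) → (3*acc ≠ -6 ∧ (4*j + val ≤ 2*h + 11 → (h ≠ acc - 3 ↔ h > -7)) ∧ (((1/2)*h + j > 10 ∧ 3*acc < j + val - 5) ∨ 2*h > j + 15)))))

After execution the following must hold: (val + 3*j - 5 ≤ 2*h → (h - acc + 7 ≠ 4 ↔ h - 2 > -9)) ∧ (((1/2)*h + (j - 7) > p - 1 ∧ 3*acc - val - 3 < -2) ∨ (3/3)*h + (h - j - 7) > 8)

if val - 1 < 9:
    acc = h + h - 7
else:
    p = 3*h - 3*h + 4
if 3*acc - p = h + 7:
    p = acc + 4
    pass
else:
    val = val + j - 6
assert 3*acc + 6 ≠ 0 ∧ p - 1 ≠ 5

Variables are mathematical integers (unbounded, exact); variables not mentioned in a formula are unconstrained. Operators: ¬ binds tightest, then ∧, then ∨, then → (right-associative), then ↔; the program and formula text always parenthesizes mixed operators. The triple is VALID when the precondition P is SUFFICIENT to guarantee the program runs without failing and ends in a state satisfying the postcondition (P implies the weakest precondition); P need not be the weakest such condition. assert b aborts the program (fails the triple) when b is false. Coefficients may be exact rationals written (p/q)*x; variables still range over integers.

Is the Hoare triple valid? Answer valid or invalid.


Working backward. After the program, the postcondition (val + 3*j - 5 ≤ 2*h → (h - acc + 7 ≠ 4 ↔ h - 2 > -9)) ∧ (((1/2)*h + (j - 7) > p - 1 ∧ 3*acc - val - 3 < -2) ∨ (3/3)*h + (h - j - 7) > 8) must hold; in canonical form it is (3*j + val ≤ 2*h + 5 → (h ≠ acc - 3 ↔ h > -7)) ∧ (((1/2)*h + j > p + 6 ∧ 3*acc < val + 1) ∨ 2*h > j + 15).
Before assert 3*acc + 6 ≠ 0 ∧ p - 1 ≠ 5: 3*acc ≠ -6 ∧ p ≠ 6 ∧ (3*j + val ≤ 2*h + 5 → (h ≠ acc - 3 ↔ h > -7)) ∧ (((1/2)*h + j > p + 6 ∧ 3*acc < val + 1) ∨ 2*h > j + 15)
Then branch requires 3*acc ≠ -6 ∧ acc ≠ 2 ∧ (3*j + val ≤ 2*h + 5 → (h ≠ acc - 3 ↔ h > -7)) ∧ (((1/2)*h + j > acc + 10 ∧ 3*acc < val + 1) ∨ 2*h > j + 15); else branch requires 3*acc ≠ -6 ∧ p ≠ 6 ∧ (4*j + val ≤ 2*h + 11 → (h ≠ acc - 3 ↔ h > -7)) ∧ (((1/2)*h + j > p + 6 ∧ 3*acc < j + val - 5) ∨ 2*h > j + 15).
Before the if: (3*acc = h + p + 7 → (3*acc ≠ -6 ∧ acc ≠ 2 ∧ (3*j + val ≤ 2*h + 5 → (h ≠ acc - 3 ↔ h > -7)) ∧ (((1/2)*h + j > acc + 10 ∧ 3*acc < val + 1) ∨ 2*h > j + 15))) ∧ ((¬(3*acc = h + p + 7)) → (3*acc ≠ -6 ∧ p ≠ 6 ∧ (4*j + val ≤ 2*h + 11 → (h ≠ acc - 3 ↔ h > -7)) ∧ (((1/2)*h + j > p + 6 ∧ 3*acc < j + val - 5) ∨ 2*h > j + 15)))
Then branch requires (5*h = p + 28 → (6*h ≠ 15 ∧ 2*h ≠ 9 ∧ (3*j + val ≤ 2*h + 5 → (h ≠ 10 ↔ h > -7)) ∧ ((j > (3/2)*h + 3 ∧ 6*h < val + 22) ∨ 2*h > j + 15))) ∧ ((¬(5*h = p + 28)) → (6*h ≠ 15 ∧ p ≠ 6 ∧ (4*j + val ≤ 2*h + 11 → (h ≠ 10 ↔ h > -7)) ∧ (((1/2)*h + j > p + 6 ∧ 6*h < j + val + 16) ∨ 2*h > j + 15))); else branch requires (3*acc = h + 11 → (3*acc ≠ -6 ∧ acc ≠ 2 ∧ (3*j + val ≤ 2*h + 5 → (h ≠ acc - 3 ↔ h > -7)) ∧ (((1/2)*h + j > acc + 10 ∧ 3*acc < val + 1) ∨ 2*h > j + 15))) ∧ ((¬(3*acc = h + 11)) → (3*acc ≠ -6 ∧ (4*j + val ≤ 2*h + 11 → (h ≠ acc - 3 ↔ h > -7)) ∧ (((1/2)*h + j > 10 ∧ 3*acc < j + val - 5) ∨ 2*h > j + 15))).
Before the if: (val < 10 → ((5*h = p + 28 → (6*h ≠ 15 ∧ 2*h ≠ 9 ∧ (3*j + val ≤ 2*h + 5 → (h ≠ 10 ↔ h > -7)) ∧ ((j > (3/2)*h + 3 ∧ 6*h < val + 22) ∨ 2*h > j + 15))) ∧ ((¬(5*h = p + 28)) → (6*h ≠ 15 ∧ p ≠ 6 ∧ (4*j + val ≤ 2*h + 11 → (h ≠ 10 ↔ h > -7)) ∧ (((1/2)*h + j > p + 6 ∧ 6*h < j + val + 16) ∨ 2*h > j + 15))))) ∧ ((¬(val < 10)) → ((3*acc = h + 11 → (3*acc ≠ -6 ∧ acc ≠ 2 ∧ (3*j + val ≤ 2*h + 5 → (h ≠ acc - 3 ↔ h > -7)) ∧ (((1/2)*h + j > acc + 10 ∧ 3*acc < val + 1) ∨ 2*h > j + 15))) ∧ ((¬(3*acc = h + 11)) → (3*acc ≠ -6 ∧ (4*j + val ≤ 2*h + 11 → (h ≠ acc - 3 ↔ h > -7)) ∧ (((1/2)*h + j > 10 ∧ 3*acc < j + val - 5) ∨ 2*h > j + 15)))))
The weakest precondition is (val < 10 → ((5*h = p + 28 → (6*h ≠ 15 ∧ 2*h ≠ 9 ∧ (3*j + val ≤ 2*h + 5 → (h ≠ 10 ↔ h > -7)) ∧ ((j > (3/2)*h + 3 ∧ 6*h < val + 22) ∨ 2*h > j + 15))) ∧ ((¬(5*h = p + 28)) → (6*h ≠ 15 ∧ p ≠ 6 ∧ (4*j + val ≤ 2*h + 11 → (h ≠ 10 ↔ h > -7)) ∧ (((1/2)*h + j > p + 6 ∧ 6*h < j + val + 16) ∨ 2*h > j + 15))))) ∧ ((¬(val < 10)) → ((3*acc = h + 11 → (3*acc ≠ -6 ∧ acc ≠ 2 ∧ (3*j + val ≤ 2*h + 5 → (h ≠ acc - 3 ↔ h > -7)) ∧ (((1/2)*h + j > acc + 10 ∧ 3*acc < val + 1) ∨ 2*h > j + 15))) ∧ ((¬(3*acc = h + 11)) → (3*acc ≠ -6 ∧ (4*j + val ≤ 2*h + 11 → (h ≠ acc - 3 ↔ h > -7)) ∧ (((1/2)*h + j > 10 ∧ 3*acc < j + val - 5) ∨ 2*h > j + 15))))).
Check whether (val < 10 → ((5*h = p + 28 → (6*h ≠ 15 ∧ 2*h ≠ 9 ∧ (3*j + val ≤ 2*h + 5 → (h ≠ 10 ↔ h > -7)) ∧ ((j > (3/2)*h + 3 ∧ 6*h < val + 22) ∨ 2*h > j + 15))) ∧ ((¬(5*h = p + 28)) → (6*h ≠ 15 ∧ p ≠ 6 ∧ (4*j + val ≤ 2*h + 11 → (h ≠ 10 ↔ h > -7)) ∧ (((1/2)*h + j > p + 6 ∧ 6*h < j + val + 15) ∨ 2*h > j + 15))))) ∧ ((¬(val < 10)) → ((3*acc = h + 11 → (3*acc ≠ -6 ∧ acc ≠ 2 ∧ (3*j + val ≤ 2*h + 5 → (h ≠ acc - 3 ↔ h > -7)) ∧ (((1/2)*h + j > acc + 10 ∧ 3*acc < val + 1) ∨ 2*h > j + 15))) ∧ ((¬(3*acc = h + 11)) → (3*acc ≠ -6 ∧ (4*j + val ≤ 2*h + 11 → (h ≠ acc - 3 ↔ h > -7)) ∧ (((1/2)*h + j > 10 ∧ 3*acc < j + val - 5) ∨ 2*h > j + 15))))) implies it.
Every state satisfying the precondition satisfies the weakest precondition: the implication holds.
Answer: valid


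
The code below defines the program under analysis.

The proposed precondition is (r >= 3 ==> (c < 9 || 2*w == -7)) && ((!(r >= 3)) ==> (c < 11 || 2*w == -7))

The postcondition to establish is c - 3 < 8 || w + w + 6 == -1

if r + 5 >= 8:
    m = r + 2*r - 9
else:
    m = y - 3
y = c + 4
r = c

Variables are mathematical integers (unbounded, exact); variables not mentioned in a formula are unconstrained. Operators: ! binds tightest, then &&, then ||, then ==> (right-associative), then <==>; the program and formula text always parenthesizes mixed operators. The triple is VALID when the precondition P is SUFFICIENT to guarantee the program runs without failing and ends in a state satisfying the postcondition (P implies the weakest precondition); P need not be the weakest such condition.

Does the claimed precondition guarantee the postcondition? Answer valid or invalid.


Working backward. After the program, the postcondition c - 3 < 8 || w + w + 6 == -1 must hold; in canonical form it is c < 11 || 2*w == -7.
Before r := c: c < 11 || 2*w == -7
Before y := c + 4: c < 11 || 2*w == -7
Then branch requires c < 11 || 2*w == -7; else branch requires c < 11 || 2*w == -7.
Before the if: (r >= 3 ==> (c < 11 || 2*w == -7)) && ((!(r >= 3)) ==> (c < 11 || 2*w == -7))
The weakest precondition is (r >= 3 ==> (c < 11 || 2*w == -7)) && ((!(r >= 3)) ==> (c < 11 || 2*w == -7)).
Check whether (r >= 3 ==> (c < 9 || 2*w == -7)) && ((!(r >= 3)) ==> (c < 11 || 2*w == -7)) implies it.
Every state satisfying the precondition satisfies the weakest precondition: the implication holds.
Answer: valid


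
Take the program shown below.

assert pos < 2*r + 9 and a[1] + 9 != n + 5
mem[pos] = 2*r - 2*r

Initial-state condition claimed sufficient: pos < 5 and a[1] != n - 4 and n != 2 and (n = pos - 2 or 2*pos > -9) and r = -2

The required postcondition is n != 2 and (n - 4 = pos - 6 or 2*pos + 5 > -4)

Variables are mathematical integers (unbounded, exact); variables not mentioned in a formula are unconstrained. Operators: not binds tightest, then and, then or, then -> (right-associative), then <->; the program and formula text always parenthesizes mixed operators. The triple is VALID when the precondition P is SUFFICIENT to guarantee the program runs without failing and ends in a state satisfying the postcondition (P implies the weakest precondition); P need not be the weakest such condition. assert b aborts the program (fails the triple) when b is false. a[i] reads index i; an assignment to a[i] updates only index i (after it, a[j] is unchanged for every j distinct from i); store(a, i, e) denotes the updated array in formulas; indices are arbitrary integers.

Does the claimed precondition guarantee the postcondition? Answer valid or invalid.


Working backward. After the program, the postcondition n != 2 and (n - 4 = pos - 6 or 2*pos + 5 > -4) must hold; in canonical form it is n != 2 and (n = pos - 2 or 2*pos > -9).
Before mem[pos] := 2*r - 2*r: n != 2 and (n = pos - 2 or 2*pos > -9)
Before assert pos < 2*r + 9 and a[1] + 9 != n + 5: pos < 2*r + 9 and a[1] != n - 4 and n != 2 and (n = pos - 2 or 2*pos > -9)
The weakest precondition is pos < 2*r + 9 and a[1] != n - 4 and n != 2 and (n = pos - 2 or 2*pos > -9).
Check whether pos < 5 and a[1] != n - 4 and n != 2 and (n = pos - 2 or 2*pos > -9) and r = -2 implies it.
Every state satisfying the precondition satisfies the weakest precondition: the implication holds.
Answer: valid


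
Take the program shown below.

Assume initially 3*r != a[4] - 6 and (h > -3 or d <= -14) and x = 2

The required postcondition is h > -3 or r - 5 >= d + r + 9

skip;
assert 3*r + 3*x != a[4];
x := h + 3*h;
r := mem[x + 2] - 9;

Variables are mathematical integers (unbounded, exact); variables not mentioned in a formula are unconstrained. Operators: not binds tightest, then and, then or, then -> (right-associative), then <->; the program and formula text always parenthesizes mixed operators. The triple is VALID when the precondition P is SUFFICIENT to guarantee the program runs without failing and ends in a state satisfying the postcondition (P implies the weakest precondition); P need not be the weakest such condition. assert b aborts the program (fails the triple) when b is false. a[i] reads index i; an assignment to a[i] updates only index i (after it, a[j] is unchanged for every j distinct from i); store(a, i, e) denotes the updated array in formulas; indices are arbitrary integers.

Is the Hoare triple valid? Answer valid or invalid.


Working backward. After the program, the postcondition h > -3 or r - 5 >= d + r + 9 must hold; in canonical form it is h > -3 or d <= -14.
Before r := mem[x + 2] - 9: h > -3 or d <= -14
Before x := h + 3*h: h > -3 or d <= -14
Before assert 3*r + 3*x != a[4]: 3*r + 3*x != a[4] and (h > -3 or d <= -14)
Before skip: 3*r + 3*x != a[4] and (h > -3 or d <= -14)
The weakest precondition is 3*r + 3*x != a[4] and (h > -3 or d <= -14).
Check whether 3*r != a[4] - 6 and (h > -3 or d <= -14) and x = 2 implies it.
Every state satisfying the precondition satisfies the weakest precondition: the implication holds.
Answer: valid
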